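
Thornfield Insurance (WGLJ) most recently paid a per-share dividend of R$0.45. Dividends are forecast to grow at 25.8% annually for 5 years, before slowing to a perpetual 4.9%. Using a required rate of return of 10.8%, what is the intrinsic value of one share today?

R$18.44

Two-stage DDM. Project D₁…D_5 at 0.258, terminal growth 0.049, discount at r = 0.108.
D_1 = 0.5661
D_2 = 0.7122
D_3 = 0.8959
D_4 = 1.1270
D_5 = 1.4178
Terminal value at t=5: TV = D_6/(r−g) = 1.4873/(0.108−0.049) = 25.2080
P₀ = 0.5661/(1+0.108)^1 + 0.7122/(1+0.108)^2 + 0.8959/(1+0.108)^3 + 1.1270/(1+0.108)^4 + 1.4178/(1+0.108)^5 + 25.2080/(1+0.108)^5 = 18.4417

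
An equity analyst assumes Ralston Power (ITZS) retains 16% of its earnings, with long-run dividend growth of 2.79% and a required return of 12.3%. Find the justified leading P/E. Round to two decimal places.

Payout ratio b = 1 − 0.16 = 0.84.
Justified leading P/E = b/(r−g) = 0.84/(0.123−0.0279) = 8.8328

8.83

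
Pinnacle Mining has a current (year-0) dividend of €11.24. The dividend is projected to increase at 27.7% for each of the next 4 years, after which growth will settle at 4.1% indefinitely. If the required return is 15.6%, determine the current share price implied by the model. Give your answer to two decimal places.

€209.54

Two-stage DDM. Project D₁…D_4 at 0.277, terminal growth 0.041, discount at r = 0.156.
D_1 = 14.3535
D_2 = 18.3294
D_3 = 23.4066
D_4 = 29.8903
Terminal value at t=4: TV = D_5/(r−g) = 31.1158/(0.156−0.041) = 270.5720
P₀ = 14.3535/(1+0.156)^1 + 18.3294/(1+0.156)^2 + 23.4066/(1+0.156)^3 + 29.8903/(1+0.156)^4 + 270.5720/(1+0.156)^4 = 209.5359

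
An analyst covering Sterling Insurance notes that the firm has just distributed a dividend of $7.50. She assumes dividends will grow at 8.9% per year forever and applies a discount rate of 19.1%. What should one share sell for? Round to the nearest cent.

$80.07

Gordon growth model: P₀ = D₁/(r − g). D₁ = 7.50 × (1 + 0.089) = 8.1675.
P₀ = 8.1675 / (0.191 − 0.089) = 8.1675 / 0.102 = 80.0735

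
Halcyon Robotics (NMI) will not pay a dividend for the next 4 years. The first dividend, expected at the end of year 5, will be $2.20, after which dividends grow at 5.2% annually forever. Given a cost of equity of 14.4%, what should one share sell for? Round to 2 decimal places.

$13.96

Deferred-dividend DDM. At t=4 the remaining stream is a growing perpetuity with first payment D_5 = 2.20.
V_4 = D_5/(r−g) = 2.20/(0.144−0.052) = 23.9130
P₀ = V_4/(1+r)^4 = 23.9130/(1+0.144)^4 = 13.9615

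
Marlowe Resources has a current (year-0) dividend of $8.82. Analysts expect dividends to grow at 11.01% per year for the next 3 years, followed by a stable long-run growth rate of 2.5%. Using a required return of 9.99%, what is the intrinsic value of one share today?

$151.04

Two-stage DDM. Project D₁…D_3 at 0.1101, terminal growth 0.025, discount at r = 0.0999.
D_1 = 9.7911
D_2 = 10.8691
D_3 = 12.0658
Terminal value at t=3: TV = D_4/(r−g) = 12.3674/(0.0999−0.025) = 165.1190
P₀ = 9.7911/(1+0.0999)^1 + 10.8691/(1+0.0999)^2 + 12.0658/(1+0.0999)^3 + 165.1190/(1+0.0999)^3 = 151.0440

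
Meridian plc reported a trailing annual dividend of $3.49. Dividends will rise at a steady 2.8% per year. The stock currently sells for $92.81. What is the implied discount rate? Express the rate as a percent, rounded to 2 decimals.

Rearranging the constant-growth DDM: r = D₁/P₀ + g.
D₁ = 3.49 × (1 + 0.028) = 3.5877.
r = 3.5877 / 92.81 + 0.028 = 0.03866 + 0.028 = 0.06666

6.67%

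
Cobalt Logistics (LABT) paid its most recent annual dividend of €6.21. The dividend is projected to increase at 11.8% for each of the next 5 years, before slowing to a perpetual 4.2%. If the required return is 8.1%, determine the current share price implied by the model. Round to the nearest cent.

€230.71

Two-stage DDM. Project D₁…D_5 at 0.118, terminal growth 0.042, discount at r = 0.081.
D_1 = 6.9428
D_2 = 7.7620
D_3 = 8.6779
D_4 = 9.7019
D_5 = 10.8468
Terminal value at t=5: TV = D_6/(r−g) = 11.3023/(0.081−0.042) = 289.8036
P₀ = 6.9428/(1+0.081)^1 + 7.7620/(1+0.081)^2 + 8.6779/(1+0.081)^3 + 9.7019/(1+0.081)^4 + 10.8468/(1+0.081)^5 + 289.8036/(1+0.081)^5 = 230.7124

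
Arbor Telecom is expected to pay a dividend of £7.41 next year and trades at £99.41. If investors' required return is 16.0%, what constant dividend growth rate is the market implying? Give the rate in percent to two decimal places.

8.55%

From P₀ = D₁/(r − g), the implied growth is g = r − D₁/P₀.
g = 0.16 − 7.41/99.41 = 0.16 − 0.07454 = 0.08546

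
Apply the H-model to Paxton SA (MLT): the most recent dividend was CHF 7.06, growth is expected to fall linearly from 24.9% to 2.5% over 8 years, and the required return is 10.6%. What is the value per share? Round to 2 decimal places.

CHF 167.44

H-model: P₀ = D₀[(1+g_L) + H(g_S−g_L)]/(r−g_L), with H = 8/2 = 4.
P₀ = 7.06 × [(1+0.025) + 4×(0.249−0.025)] / (0.106−0.025)
   = 7.06 × 1.9210 / 0.081 = 167.4353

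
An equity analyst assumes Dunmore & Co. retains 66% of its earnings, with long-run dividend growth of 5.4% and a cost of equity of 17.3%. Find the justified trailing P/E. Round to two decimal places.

Payout ratio b = 1 − 0.66 = 0.34.
Justified trailing P/E = b(1+g)/(r−g) = 0.34×(1+0.054)/(0.173−0.054) = 3.0114

3.01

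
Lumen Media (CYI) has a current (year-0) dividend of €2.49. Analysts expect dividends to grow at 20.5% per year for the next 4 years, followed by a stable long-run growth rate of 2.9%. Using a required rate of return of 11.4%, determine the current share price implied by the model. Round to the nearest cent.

Two-stage DDM. Project D₁…D_4 at 0.205, terminal growth 0.029, discount at r = 0.114.
D_1 = 3.0005
D_2 = 3.6155
D_3 = 4.3567
D_4 = 5.2499
Terminal value at t=4: TV = D_5/(r−g) = 5.4021/(0.114−0.029) = 63.5542
P₀ = 3.0005/(1+0.114)^1 + 3.6155/(1+0.114)^2 + 4.3567/(1+0.114)^3 + 5.2499/(1+0.114)^4 + 63.5542/(1+0.114)^4 = 53.4341

€53.43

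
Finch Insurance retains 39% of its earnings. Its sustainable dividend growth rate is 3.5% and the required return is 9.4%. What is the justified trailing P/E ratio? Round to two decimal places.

Payout ratio b = 1 − 0.39 = 0.61.
Justified trailing P/E = b(1+g)/(r−g) = 0.61×(1+0.035)/(0.094−0.035) = 10.7008

10.70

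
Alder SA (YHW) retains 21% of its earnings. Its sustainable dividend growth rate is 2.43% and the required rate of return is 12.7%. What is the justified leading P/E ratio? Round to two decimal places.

Payout ratio b = 1 − 0.21 = 0.79.
Justified leading P/E = b/(r−g) = 0.79/(0.127−0.0243) = 7.6923

7.69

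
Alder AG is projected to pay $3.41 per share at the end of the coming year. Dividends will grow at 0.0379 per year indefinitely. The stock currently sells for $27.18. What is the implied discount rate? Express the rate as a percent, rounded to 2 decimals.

Rearranging the constant-growth DDM: r = D₁/P₀ + g.
r = 3.4100 / 27.18 + 0.0379 = 0.12546 + 0.0379 = 0.16336

16.34%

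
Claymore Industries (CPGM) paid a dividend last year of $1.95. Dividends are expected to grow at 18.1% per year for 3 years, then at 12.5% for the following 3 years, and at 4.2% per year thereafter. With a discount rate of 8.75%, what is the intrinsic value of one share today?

$78.25

Three-stage DDM. Project D₁…D_6; terminal Gordon value at t=6 with g = 0.042; discount at r = 0.0875.
D_1 = 2.3030
D_2 = 2.7198
D_3 = 3.2121
D_4 = 3.6136
D_5 = 4.0653
D_6 = 4.5734
TV_6 = 4.7655/(0.0875−0.042) = 104.7365
P₀ = Σ Dₜ/(1+r)ᵗ + TV_6/(1+r)^6 = 78.2532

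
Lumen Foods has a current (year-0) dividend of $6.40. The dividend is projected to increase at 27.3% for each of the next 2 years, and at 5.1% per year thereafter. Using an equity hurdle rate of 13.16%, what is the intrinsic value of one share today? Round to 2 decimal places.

Two-stage DDM. Project D₁…D_2 at 0.273, terminal growth 0.051, discount at r = 0.1316.
D_1 = 8.1472
D_2 = 10.3714
Terminal value at t=2: TV = D_3/(r−g) = 10.9003/(0.1316−0.051) = 135.2398
P₀ = 8.1472/(1+0.1316)^1 + 10.3714/(1+0.1316)^2 + 135.2398/(1+0.1316)^2 = 120.9124

$120.91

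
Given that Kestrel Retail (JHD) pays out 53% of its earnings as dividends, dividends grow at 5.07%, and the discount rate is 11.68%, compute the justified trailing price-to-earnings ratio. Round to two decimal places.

Justified trailing P/E = b(1+g)/(r−g) = 0.53×(1+0.0507)/(0.1168−0.0507) = 8.4247

8.42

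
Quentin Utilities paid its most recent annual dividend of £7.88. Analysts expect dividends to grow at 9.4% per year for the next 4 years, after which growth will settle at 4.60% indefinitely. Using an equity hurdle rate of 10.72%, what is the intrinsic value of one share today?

£158.96

Two-stage DDM. Project D₁…D_4 at 0.094, terminal growth 0.046, discount at r = 0.1072.
D_1 = 8.6207
D_2 = 9.4311
D_3 = 10.3176
D_4 = 11.2874
Terminal value at t=4: TV = D_5/(r−g) = 11.8067/(0.1072−0.046) = 192.9193
P₀ = 8.6207/(1+0.1072)^1 + 9.4311/(1+0.1072)^2 + 10.3176/(1+0.1072)^3 + 11.2874/(1+0.1072)^4 + 192.9193/(1+0.1072)^4 = 158.9640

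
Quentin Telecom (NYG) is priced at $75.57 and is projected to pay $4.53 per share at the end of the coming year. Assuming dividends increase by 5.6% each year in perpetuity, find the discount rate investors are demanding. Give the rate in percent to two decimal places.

11.59%

Rearranging the constant-growth DDM: r = D₁/P₀ + g.
r = 4.5300 / 75.57 + 0.056 = 0.05994 + 0.056 = 0.11594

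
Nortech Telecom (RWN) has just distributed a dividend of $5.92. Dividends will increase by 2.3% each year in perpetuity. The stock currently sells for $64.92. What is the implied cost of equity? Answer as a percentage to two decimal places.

Rearranging the constant-growth DDM: r = D₁/P₀ + g.
D₁ = 5.92 × (1 + 0.023) = 6.0562.
r = 6.0562 / 64.92 + 0.023 = 0.09329 + 0.023 = 0.11629

11.63%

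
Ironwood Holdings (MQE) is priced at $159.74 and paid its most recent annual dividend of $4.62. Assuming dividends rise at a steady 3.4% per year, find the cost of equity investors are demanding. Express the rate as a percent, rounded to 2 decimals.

6.39%

Rearranging the constant-growth DDM: r = D₁/P₀ + g.
D₁ = 4.62 × (1 + 0.034) = 4.7771.
r = 4.7771 / 159.74 + 0.034 = 0.02991 + 0.034 = 0.06391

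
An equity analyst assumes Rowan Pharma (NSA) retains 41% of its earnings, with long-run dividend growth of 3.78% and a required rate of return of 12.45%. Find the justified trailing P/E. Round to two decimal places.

Payout ratio b = 1 − 0.41 = 0.59.
Justified trailing P/E = b(1+g)/(r−g) = 0.59×(1+0.0378)/(0.1245−0.0378) = 7.0623

7.06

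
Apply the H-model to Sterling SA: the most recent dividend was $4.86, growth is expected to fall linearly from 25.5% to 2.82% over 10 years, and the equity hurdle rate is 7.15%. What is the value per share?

$242.69

H-model: P₀ = D₀[(1+g_L) + H(g_S−g_L)]/(r−g_L), with H = 10/2 = 5.
P₀ = 4.86 × [(1+0.0282) + 5×(0.255−0.0282)] / (0.0715−0.0282)
   = 4.86 × 2.1622 / 0.0433 = 242.6857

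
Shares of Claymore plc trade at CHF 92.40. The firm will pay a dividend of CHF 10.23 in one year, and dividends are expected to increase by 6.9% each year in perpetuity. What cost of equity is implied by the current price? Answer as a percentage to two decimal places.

17.97%

Rearranging the constant-growth DDM: r = D₁/P₀ + g.
r = 10.2300 / 92.40 + 0.069 = 0.11071 + 0.069 = 0.17971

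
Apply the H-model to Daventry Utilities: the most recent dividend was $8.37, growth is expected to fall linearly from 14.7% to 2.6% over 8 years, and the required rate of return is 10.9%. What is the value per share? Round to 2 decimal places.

$152.27

H-model: P₀ = D₀[(1+g_L) + H(g_S−g_L)]/(r−g_L), with H = 8/2 = 4.
P₀ = 8.37 × [(1+0.026) + 4×(0.147−0.026)] / (0.109−0.026)
   = 8.37 × 1.5100 / 0.083 = 152.2735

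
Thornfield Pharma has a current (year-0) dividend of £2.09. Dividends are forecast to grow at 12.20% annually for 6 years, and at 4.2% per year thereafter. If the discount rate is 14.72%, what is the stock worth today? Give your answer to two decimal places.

Two-stage DDM. Project D₁…D_6 at 0.122, terminal growth 0.042, discount at r = 0.1472.
D_1 = 2.3450
D_2 = 2.6311
D_3 = 2.9521
D_4 = 3.3122
D_5 = 3.7163
D_6 = 4.1697
Terminal value at t=6: TV = D_7/(r−g) = 4.3448/(0.1472−0.042) = 41.3005
P₀ = 2.3450/(1+0.1472)^1 + 2.6311/(1+0.1472)^2 + 2.9521/(1+0.1472)^3 + 3.3122/(1+0.1472)^4 + 3.7163/(1+0.1472)^5 + 4.1697/(1+0.1472)^6 + 41.3005/(1+0.1472)^6 = 29.7289

£29.73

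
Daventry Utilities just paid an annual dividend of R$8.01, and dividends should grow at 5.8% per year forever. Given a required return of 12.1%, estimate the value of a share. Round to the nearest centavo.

Gordon growth model: P₀ = D₁/(r − g). D₁ = 8.01 × (1 + 0.058) = 8.4746.
P₀ = 8.4746 / (0.121 − 0.058) = 8.4746 / 0.063 = 134.5171

R$134.52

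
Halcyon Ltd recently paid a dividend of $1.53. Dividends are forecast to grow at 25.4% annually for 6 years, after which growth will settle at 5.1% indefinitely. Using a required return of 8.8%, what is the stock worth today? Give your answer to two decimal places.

$117.42

Two-stage DDM. Project D₁…D_6 at 0.254, terminal growth 0.051, discount at r = 0.088.
D_1 = 1.9186
D_2 = 2.4059
D_3 = 3.0171
D_4 = 3.7834
D_5 = 4.7444
D_6 = 5.9494
Terminal value at t=6: TV = D_7/(r−g) = 6.2529/(0.088−0.051) = 168.9965
P₀ = 1.9186/(1+0.088)^1 + 2.4059/(1+0.088)^2 + 3.0171/(1+0.088)^3 + 3.7834/(1+0.088)^4 + 4.7444/(1+0.088)^5 + 5.9494/(1+0.088)^6 + 168.9965/(1+0.088)^6 = 117.4209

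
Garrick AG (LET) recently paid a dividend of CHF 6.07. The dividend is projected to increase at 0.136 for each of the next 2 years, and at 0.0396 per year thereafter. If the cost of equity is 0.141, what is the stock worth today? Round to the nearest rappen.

Two-stage DDM. Project D₁…D_2 at 0.136, terminal growth 0.0396, discount at r = 0.141.
D_1 = 6.8955
D_2 = 7.8333
Terminal value at t=2: TV = D_3/(r−g) = 8.1435/(0.141−0.0396) = 80.3107
P₀ = 6.8955/(1+0.141)^1 + 7.8333/(1+0.141)^2 + 80.3107/(1+0.141)^2 = 73.7486

CHF 73.75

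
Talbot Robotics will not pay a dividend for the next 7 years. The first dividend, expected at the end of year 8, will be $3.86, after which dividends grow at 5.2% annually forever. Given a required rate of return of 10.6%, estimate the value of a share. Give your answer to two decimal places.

$35.31

Deferred-dividend DDM. At t=7 the remaining stream is a growing perpetuity with first payment D_8 = 3.86.
V_7 = D_8/(r−g) = 3.86/(0.106−0.052) = 71.4815
P₀ = V_7/(1+r)^7 = 71.4815/(1+0.106)^7 = 35.3108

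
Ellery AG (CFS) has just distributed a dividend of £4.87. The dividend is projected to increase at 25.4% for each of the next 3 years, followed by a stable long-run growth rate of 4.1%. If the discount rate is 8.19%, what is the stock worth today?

Two-stage DDM. Project D₁…D_3 at 0.254, terminal growth 0.041, discount at r = 0.0819.
D_1 = 6.1070
D_2 = 7.6582
D_3 = 9.6033
Terminal value at t=3: TV = D_4/(r−g) = 9.9971/(0.0819−0.041) = 244.4269
P₀ = 6.1070/(1+0.0819)^1 + 7.6582/(1+0.0819)^2 + 9.6033/(1+0.0819)^3 + 244.4269/(1+0.0819)^3 = 212.7841

£212.78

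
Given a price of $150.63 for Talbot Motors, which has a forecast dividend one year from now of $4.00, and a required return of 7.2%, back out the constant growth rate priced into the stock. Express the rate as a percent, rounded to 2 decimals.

From P₀ = D₁/(r − g), the implied growth is g = r − D₁/P₀.
g = 0.072 − 4.00/150.63 = 0.072 − 0.02656 = 0.04544

4.54%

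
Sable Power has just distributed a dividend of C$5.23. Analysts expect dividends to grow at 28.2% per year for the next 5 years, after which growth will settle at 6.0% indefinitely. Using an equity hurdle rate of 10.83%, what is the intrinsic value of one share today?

Two-stage DDM. Project D₁…D_5 at 0.282, terminal growth 0.06, discount at r = 0.1083.
D_1 = 6.7049
D_2 = 8.5956
D_3 = 11.0196
D_4 = 14.1271
D_5 = 18.1110
Terminal value at t=5: TV = D_6/(r−g) = 19.1976/(0.1083−0.06) = 397.4665
P₀ = 6.7049/(1+0.1083)^1 + 8.5956/(1+0.1083)^2 + 11.0196/(1+0.1083)^3 + 14.1271/(1+0.1083)^4 + 18.1110/(1+0.1083)^5 + 397.4665/(1+0.1083)^5 = 279.0276

C$279.03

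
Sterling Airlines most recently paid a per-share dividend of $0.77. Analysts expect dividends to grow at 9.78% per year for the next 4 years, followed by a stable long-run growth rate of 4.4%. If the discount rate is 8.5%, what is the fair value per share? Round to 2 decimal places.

$23.72

Two-stage DDM. Project D₁…D_4 at 0.0978, terminal growth 0.044, discount at r = 0.085.
D_1 = 0.8453
D_2 = 0.9280
D_3 = 1.0187
D_4 = 1.1184
Terminal value at t=4: TV = D_5/(r−g) = 1.1676/(0.085−0.044) = 28.4774
P₀ = 0.8453/(1+0.085)^1 + 0.9280/(1+0.085)^2 + 1.0187/(1+0.085)^3 + 1.1184/(1+0.085)^4 + 28.4774/(1+0.085)^4 = 23.7205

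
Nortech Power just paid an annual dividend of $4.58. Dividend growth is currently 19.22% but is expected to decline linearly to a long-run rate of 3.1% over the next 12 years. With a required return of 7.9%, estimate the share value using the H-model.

$190.66

H-model: P₀ = D₀[(1+g_L) + H(g_S−g_L)]/(r−g_L), with H = 12/2 = 6.
P₀ = 4.58 × [(1+0.031) + 6×(0.1922−0.031)] / (0.079−0.031)
   = 4.58 × 1.9982 / 0.048 = 190.6616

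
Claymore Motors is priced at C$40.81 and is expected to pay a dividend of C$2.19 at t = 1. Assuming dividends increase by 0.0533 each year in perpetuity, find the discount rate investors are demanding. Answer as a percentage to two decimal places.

Rearranging the constant-growth DDM: r = D₁/P₀ + g.
r = 2.1900 / 40.81 + 0.0533 = 0.05366 + 0.0533 = 0.10696

10.70%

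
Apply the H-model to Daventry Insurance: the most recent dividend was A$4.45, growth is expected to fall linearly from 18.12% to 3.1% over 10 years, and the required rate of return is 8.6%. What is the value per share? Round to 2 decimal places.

H-model: P₀ = D₀[(1+g_L) + H(g_S−g_L)]/(r−g_L), with H = 10/2 = 5.
P₀ = 4.45 × [(1+0.031) + 5×(0.1812−0.031)] / (0.086−0.031)
   = 4.45 × 1.7820 / 0.055 = 144.1800

A$144.18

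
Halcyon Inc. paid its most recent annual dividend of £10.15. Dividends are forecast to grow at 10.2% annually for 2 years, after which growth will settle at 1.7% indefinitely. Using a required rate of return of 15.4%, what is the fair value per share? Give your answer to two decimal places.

Two-stage DDM. Project D₁…D_2 at 0.102, terminal growth 0.017, discount at r = 0.154.
D_1 = 11.1853
D_2 = 12.3262
Terminal value at t=2: TV = D_3/(r−g) = 12.5357/(0.154−0.017) = 91.5018
P₀ = 11.1853/(1+0.154)^1 + 12.3262/(1+0.154)^2 + 91.5018/(1+0.154)^2 = 87.6582

£87.66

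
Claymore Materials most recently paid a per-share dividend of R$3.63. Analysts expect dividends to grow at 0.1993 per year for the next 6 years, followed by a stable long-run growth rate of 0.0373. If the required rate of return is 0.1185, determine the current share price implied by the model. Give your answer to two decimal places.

Two-stage DDM. Project D₁…D_6 at 0.1993, terminal growth 0.0373, discount at r = 0.1185.
D_1 = 4.3535
D_2 = 5.2211
D_3 = 6.2617
D_4 = 7.5096
D_5 = 9.0063
D_6 = 10.8012
Terminal value at t=6: TV = D_7/(r−g) = 11.2041/(0.1185−0.0373) = 137.9819
P₀ = 4.3535/(1+0.1185)^1 + 5.2211/(1+0.1185)^2 + 6.2617/(1+0.1185)^3 + 7.5096/(1+0.1185)^4 + 9.0063/(1+0.1185)^5 + 10.8012/(1+0.1185)^6 + 137.9819/(1+0.1185)^6 = 98.4702

R$98.47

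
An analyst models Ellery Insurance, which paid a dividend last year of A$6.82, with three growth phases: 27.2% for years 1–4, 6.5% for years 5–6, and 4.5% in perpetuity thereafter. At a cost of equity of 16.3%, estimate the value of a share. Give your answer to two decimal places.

A$123.90

Three-stage DDM. Project D₁…D_6; terminal Gordon value at t=6 with g = 0.045; discount at r = 0.163.
D_1 = 8.6750
D_2 = 11.0347
D_3 = 14.0361
D_4 = 17.8539
D_5 = 19.0144
D_6 = 20.2503
TV_6 = 21.1616/(0.163−0.045) = 179.3355
P₀ = Σ Dₜ/(1+r)ᵗ + TV_6/(1+r)^6 = 123.8952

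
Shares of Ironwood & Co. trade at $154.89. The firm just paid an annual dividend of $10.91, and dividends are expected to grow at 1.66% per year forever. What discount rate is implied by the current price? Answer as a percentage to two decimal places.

Rearranging the constant-growth DDM: r = D₁/P₀ + g.
D₁ = 10.91 × (1 + 0.0166) = 11.0911.
r = 11.0911 / 154.89 + 0.0166 = 0.07161 + 0.0166 = 0.08821

8.82%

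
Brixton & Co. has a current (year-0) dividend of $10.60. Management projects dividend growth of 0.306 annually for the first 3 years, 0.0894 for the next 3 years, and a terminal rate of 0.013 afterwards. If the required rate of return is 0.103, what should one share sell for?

$287.32

Three-stage DDM. Project D₁…D_6; terminal Gordon value at t=6 with g = 0.013; discount at r = 0.103.
D_1 = 13.8436
D_2 = 18.0797
D_3 = 23.6121
D_4 = 25.7231
D_5 = 28.0227
D_6 = 30.5279
TV_6 = 30.9248/(0.103−0.013) = 343.6089
P₀ = Σ Dₜ/(1+r)ᵗ + TV_6/(1+r)^6 = 287.3182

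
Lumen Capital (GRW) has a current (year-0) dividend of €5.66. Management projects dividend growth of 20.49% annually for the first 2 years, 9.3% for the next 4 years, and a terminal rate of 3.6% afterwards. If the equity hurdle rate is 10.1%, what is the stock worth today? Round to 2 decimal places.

€144.53

Three-stage DDM. Project D₁…D_6; terminal Gordon value at t=6 with g = 0.036; discount at r = 0.101.
D_1 = 6.8197
D_2 = 8.2171
D_3 = 8.9813
D_4 = 9.8165
D_5 = 10.7295
D_6 = 11.7273
TV_6 = 12.1495/(0.101−0.036) = 186.9156
P₀ = Σ Dₜ/(1+r)ᵗ + TV_6/(1+r)^6 = 144.5337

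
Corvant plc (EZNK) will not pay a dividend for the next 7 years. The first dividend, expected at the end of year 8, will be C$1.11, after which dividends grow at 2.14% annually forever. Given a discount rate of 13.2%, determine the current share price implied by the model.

C$4.21

Deferred-dividend DDM. At t=7 the remaining stream is a growing perpetuity with first payment D_8 = 1.11.
V_7 = D_8/(r−g) = 1.11/(0.132−0.0214) = 10.0362
P₀ = V_7/(1+r)^7 = 10.0362/(1+0.132)^7 = 4.2135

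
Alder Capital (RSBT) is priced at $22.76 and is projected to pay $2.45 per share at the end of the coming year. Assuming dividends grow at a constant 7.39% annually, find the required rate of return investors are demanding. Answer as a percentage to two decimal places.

18.15%

Rearranging the constant-growth DDM: r = D₁/P₀ + g.
r = 2.4500 / 22.76 + 0.0739 = 0.10764 + 0.0739 = 0.18154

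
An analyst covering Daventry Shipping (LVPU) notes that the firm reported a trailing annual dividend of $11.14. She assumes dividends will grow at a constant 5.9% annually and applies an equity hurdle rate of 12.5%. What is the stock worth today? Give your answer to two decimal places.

$178.75

Gordon growth model: P₀ = D₁/(r − g). D₁ = 11.14 × (1 + 0.059) = 11.7973.
P₀ = 11.7973 / (0.125 − 0.059) = 11.7973 / 0.066 = 178.7464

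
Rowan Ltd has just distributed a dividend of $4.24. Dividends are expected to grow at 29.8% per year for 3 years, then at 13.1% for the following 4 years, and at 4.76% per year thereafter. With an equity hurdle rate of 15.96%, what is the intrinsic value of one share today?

$88.69

Three-stage DDM. Project D₁…D_7; terminal Gordon value at t=7 with g = 0.0476; discount at r = 0.1596.
D_1 = 5.5035
D_2 = 7.1436
D_3 = 9.2724
D_4 = 10.4870
D_5 = 11.8608
D_6 = 13.4146
D_7 = 15.1719
TV_7 = 15.8941/(0.1596−0.0476) = 141.9116
P₀ = Σ Dₜ/(1+r)ᵗ + TV_7/(1+r)^7 = 88.6943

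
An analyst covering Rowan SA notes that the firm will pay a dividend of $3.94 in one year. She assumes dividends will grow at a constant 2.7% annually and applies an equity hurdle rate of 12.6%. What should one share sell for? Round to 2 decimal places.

Gordon growth model: P₀ = D₁/(r − g), with D₁ = 3.94 given directly.
P₀ = 3.9400 / (0.126 − 0.027) = 3.9400 / 0.099 = 39.7980

$39.80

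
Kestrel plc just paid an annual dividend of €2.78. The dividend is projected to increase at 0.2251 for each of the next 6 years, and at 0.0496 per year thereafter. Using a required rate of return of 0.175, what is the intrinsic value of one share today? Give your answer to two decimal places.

€49.25

Two-stage DDM. Project D₁…D_6 at 0.2251, terminal growth 0.0496, discount at r = 0.175.
D_1 = 3.4058
D_2 = 4.1724
D_3 = 5.1116
D_4 = 6.2623
D_5 = 7.6719
D_6 = 9.3988
Terminal value at t=6: TV = D_7/(r−g) = 9.8650/(0.175−0.0496) = 78.6684
P₀ = 3.4058/(1+0.175)^1 + 4.1724/(1+0.175)^2 + 5.1116/(1+0.175)^3 + 6.2623/(1+0.175)^4 + 7.6719/(1+0.175)^5 + 9.3988/(1+0.175)^6 + 78.6684/(1+0.175)^6 = 49.2471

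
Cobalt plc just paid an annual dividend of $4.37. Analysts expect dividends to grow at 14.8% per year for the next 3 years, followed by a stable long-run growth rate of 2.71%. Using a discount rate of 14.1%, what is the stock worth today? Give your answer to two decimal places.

$53.41

Two-stage DDM. Project D₁…D_3 at 0.148, terminal growth 0.0271, discount at r = 0.141.
D_1 = 5.0168
D_2 = 5.7592
D_3 = 6.6116
Terminal value at t=3: TV = D_4/(r−g) = 6.7908/(0.141−0.0271) = 59.6206
P₀ = 5.0168/(1+0.141)^1 + 5.7592/(1+0.141)^2 + 6.6116/(1+0.141)^3 + 59.6206/(1+0.141)^3 = 53.4080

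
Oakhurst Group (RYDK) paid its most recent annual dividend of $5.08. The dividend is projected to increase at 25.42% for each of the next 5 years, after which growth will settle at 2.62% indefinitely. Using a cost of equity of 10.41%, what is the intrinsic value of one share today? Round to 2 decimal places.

$164.41

Two-stage DDM. Project D₁…D_5 at 0.2542, terminal growth 0.0262, discount at r = 0.1041.
D_1 = 6.3713
D_2 = 7.9909
D_3 = 10.0222
D_4 = 12.5699
D_5 = 15.7651
Terminal value at t=5: TV = D_6/(r−g) = 16.1782/(0.1041−0.0262) = 207.6788
P₀ = 6.3713/(1+0.1041)^1 + 7.9909/(1+0.1041)^2 + 10.0222/(1+0.1041)^3 + 12.5699/(1+0.1041)^4 + 15.7651/(1+0.1041)^5 + 207.6788/(1+0.1041)^5 = 164.4147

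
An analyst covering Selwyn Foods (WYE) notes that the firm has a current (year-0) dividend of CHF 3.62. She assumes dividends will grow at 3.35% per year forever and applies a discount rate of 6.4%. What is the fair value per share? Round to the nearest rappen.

CHF 122.66

Gordon growth model: P₀ = D₁/(r − g). D₁ = 3.62 × (1 + 0.0335) = 3.7413.
P₀ = 3.7413 / (0.064 − 0.0335) = 3.7413 / 0.0305 = 122.6646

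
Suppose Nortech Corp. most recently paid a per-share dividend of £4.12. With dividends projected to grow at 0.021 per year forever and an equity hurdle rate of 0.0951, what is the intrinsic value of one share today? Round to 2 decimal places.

£56.77

Gordon growth model: P₀ = D₁/(r − g). D₁ = 4.12 × (1 + 0.021) = 4.2065.
P₀ = 4.2065 / (0.0951 − 0.021) = 4.2065 / 0.0741 = 56.7682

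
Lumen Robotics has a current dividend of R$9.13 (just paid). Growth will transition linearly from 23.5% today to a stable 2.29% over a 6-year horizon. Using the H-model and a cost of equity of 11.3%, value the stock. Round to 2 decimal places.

R$168.13

H-model: P₀ = D₀[(1+g_L) + H(g_S−g_L)]/(r−g_L), with H = 6/2 = 3.
P₀ = 9.13 × [(1+0.0229) + 3×(0.235−0.0229)] / (0.113−0.0229)
   = 9.13 × 1.6592 / 0.0901 = 168.1298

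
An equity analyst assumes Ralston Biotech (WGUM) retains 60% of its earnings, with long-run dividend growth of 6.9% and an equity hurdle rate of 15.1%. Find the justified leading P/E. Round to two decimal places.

Payout ratio b = 1 − 0.60 = 0.40.
Justified leading P/E = b/(r−g) = 0.40/(0.151−0.069) = 4.8780

4.88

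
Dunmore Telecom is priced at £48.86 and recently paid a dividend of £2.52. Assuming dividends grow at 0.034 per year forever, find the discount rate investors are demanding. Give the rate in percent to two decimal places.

8.73%

Rearranging the constant-growth DDM: r = D₁/P₀ + g.
D₁ = 2.52 × (1 + 0.034) = 2.6057.
r = 2.6057 / 48.86 + 0.034 = 0.05333 + 0.034 = 0.08733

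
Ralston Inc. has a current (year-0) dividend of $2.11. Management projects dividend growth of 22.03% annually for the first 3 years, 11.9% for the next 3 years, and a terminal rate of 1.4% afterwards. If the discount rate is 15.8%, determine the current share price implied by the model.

Three-stage DDM. Project D₁…D_6; terminal Gordon value at t=6 with g = 0.014; discount at r = 0.158.
D_1 = 2.5748
D_2 = 3.1421
D_3 = 3.8343
D_4 = 4.2905
D_5 = 4.8011
D_6 = 5.3725
TV_6 = 5.4477/(0.158−0.014) = 37.8310
P₀ = Σ Dₜ/(1+r)ᵗ + TV_6/(1+r)^6 = 29.6447

$29.64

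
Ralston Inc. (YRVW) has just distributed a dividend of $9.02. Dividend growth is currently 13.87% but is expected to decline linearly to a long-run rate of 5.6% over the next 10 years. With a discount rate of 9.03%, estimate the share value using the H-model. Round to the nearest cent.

H-model: P₀ = D₀[(1+g_L) + H(g_S−g_L)]/(r−g_L), with H = 10/2 = 5.
P₀ = 9.02 × [(1+0.056) + 5×(0.1387−0.056)] / (0.0903−0.056)
   = 9.02 × 1.4695 / 0.0343 = 386.4399

$386.44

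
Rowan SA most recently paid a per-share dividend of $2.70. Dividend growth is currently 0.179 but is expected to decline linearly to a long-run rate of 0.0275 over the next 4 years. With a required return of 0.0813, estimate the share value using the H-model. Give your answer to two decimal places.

H-model: P₀ = D₀[(1+g_L) + H(g_S−g_L)]/(r−g_L), with H = 4/2 = 2.
P₀ = 2.70 × [(1+0.0275) + 2×(0.179−0.0275)] / (0.0813−0.0275)
   = 2.70 × 1.3305 / 0.0538 = 66.7723

$66.77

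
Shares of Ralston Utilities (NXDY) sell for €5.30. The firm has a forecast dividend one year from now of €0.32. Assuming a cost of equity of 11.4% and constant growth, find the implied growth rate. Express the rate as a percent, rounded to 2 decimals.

5.36%

From P₀ = D₁/(r − g), the implied growth is g = r − D₁/P₀.
g = 0.114 − 0.32/5.30 = 0.114 − 0.06038 = 0.05362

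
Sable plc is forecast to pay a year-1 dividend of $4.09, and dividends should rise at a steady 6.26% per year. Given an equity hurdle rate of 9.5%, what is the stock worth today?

Gordon growth model: P₀ = D₁/(r − g), with D₁ = 4.09 given directly.
P₀ = 4.0900 / (0.095 − 0.0626) = 4.0900 / 0.0324 = 126.2346

$126.23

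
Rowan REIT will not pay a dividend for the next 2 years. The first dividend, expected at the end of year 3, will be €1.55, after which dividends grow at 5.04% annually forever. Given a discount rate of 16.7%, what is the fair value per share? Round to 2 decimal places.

€9.76

Deferred-dividend DDM. At t=2 the remaining stream is a growing perpetuity with first payment D_3 = 1.55.
V_2 = D_3/(r−g) = 1.55/(0.167−0.0504) = 13.2933
P₀ = V_2/(1+r)^2 = 13.2933/(1+0.167)^2 = 9.7609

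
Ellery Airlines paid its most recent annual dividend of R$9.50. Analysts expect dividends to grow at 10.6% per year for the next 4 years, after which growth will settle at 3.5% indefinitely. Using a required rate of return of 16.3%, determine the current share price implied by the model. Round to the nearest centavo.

R$96.39

Two-stage DDM. Project D₁…D_4 at 0.106, terminal growth 0.035, discount at r = 0.163.
D_1 = 10.5070
D_2 = 11.6207
D_3 = 12.8525
D_4 = 14.2149
Terminal value at t=4: TV = D_5/(r−g) = 14.7124/(0.163−0.035) = 114.9409
P₀ = 10.5070/(1+0.163)^1 + 11.6207/(1+0.163)^2 + 12.8525/(1+0.163)^3 + 14.2149/(1+0.163)^4 + 114.9409/(1+0.163)^4 = 96.3949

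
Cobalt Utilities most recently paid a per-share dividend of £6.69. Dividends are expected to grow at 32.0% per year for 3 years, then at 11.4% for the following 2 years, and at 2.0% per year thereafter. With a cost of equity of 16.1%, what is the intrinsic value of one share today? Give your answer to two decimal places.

£110.06

Three-stage DDM. Project D₁…D_5; terminal Gordon value at t=5 with g = 0.02; discount at r = 0.161.
D_1 = 8.8308
D_2 = 11.6567
D_3 = 15.3868
D_4 = 17.1409
D_5 = 19.0949
TV_5 = 19.4768/(0.161−0.02) = 138.1336
P₀ = Σ Dₜ/(1+r)ᵗ + TV_5/(1+r)^5 = 110.0572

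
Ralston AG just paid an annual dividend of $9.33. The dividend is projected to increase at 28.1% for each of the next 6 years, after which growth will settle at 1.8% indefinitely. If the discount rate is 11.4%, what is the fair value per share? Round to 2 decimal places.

Two-stage DDM. Project D₁…D_6 at 0.281, terminal growth 0.018, discount at r = 0.114.
D_1 = 11.9517
D_2 = 15.3102
D_3 = 19.6123
D_4 = 25.1234
D_5 = 32.1831
D_6 = 41.2265
Terminal value at t=6: TV = D_7/(r−g) = 41.9686/(0.114−0.018) = 437.1726
P₀ = 11.9517/(1+0.114)^1 + 15.3102/(1+0.114)^2 + 19.6123/(1+0.114)^3 + 25.1234/(1+0.114)^4 + 32.1831/(1+0.114)^5 + 41.2265/(1+0.114)^6 + 437.1726/(1+0.114)^6 = 322.6345

$322.63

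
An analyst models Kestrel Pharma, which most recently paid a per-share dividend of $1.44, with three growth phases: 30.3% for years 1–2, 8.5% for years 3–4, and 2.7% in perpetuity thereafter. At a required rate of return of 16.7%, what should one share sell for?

Three-stage DDM. Project D₁…D_4; terminal Gordon value at t=4 with g = 0.027; discount at r = 0.167.
D_1 = 1.8763
D_2 = 2.4448
D_3 = 2.6527
D_4 = 2.8781
TV_4 = 2.9558/(0.167−0.027) = 21.1132
P₀ = Σ Dₜ/(1+r)ᵗ + TV_4/(1+r)^4 = 18.0072

$18.01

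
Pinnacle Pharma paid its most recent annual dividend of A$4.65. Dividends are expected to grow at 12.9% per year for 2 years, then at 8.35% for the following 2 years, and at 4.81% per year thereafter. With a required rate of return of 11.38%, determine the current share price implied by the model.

A$90.79

Three-stage DDM. Project D₁…D_4; terminal Gordon value at t=4 with g = 0.0481; discount at r = 0.1138.
D_1 = 5.2499
D_2 = 5.9271
D_3 = 6.4220
D_4 = 6.9582
TV_4 = 7.2929/(0.1138−0.0481) = 111.0033
P₀ = Σ Dₜ/(1+r)ᵗ + TV_4/(1+r)^4 = 90.7890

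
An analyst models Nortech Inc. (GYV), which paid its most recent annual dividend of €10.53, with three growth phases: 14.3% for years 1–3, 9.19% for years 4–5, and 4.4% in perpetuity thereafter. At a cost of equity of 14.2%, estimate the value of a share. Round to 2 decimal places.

Three-stage DDM. Project D₁…D_5; terminal Gordon value at t=5 with g = 0.044; discount at r = 0.142.
D_1 = 12.0358
D_2 = 13.7569
D_3 = 15.7241
D_4 = 17.1692
D_5 = 18.7470
TV_5 = 19.5719/(0.142−0.044) = 199.7134
P₀ = Σ Dₜ/(1+r)ᵗ + TV_5/(1+r)^5 = 154.2113

€154.21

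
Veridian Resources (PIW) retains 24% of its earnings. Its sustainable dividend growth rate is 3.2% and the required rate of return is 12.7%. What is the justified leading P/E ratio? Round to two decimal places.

8.00

Payout ratio b = 1 − 0.24 = 0.76.
Justified leading P/E = b/(r−g) = 0.76/(0.127−0.032) = 8.0000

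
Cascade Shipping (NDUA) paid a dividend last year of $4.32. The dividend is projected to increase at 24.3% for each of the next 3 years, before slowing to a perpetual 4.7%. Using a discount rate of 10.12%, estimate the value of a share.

$136.61

Two-stage DDM. Project D₁…D_3 at 0.243, terminal growth 0.047, discount at r = 0.1012.
D_1 = 5.3698
D_2 = 6.6746
D_3 = 8.2965
Terminal value at t=3: TV = D_4/(r−g) = 8.6865/(0.1012−0.047) = 160.2672
P₀ = 5.3698/(1+0.1012)^1 + 6.6746/(1+0.1012)^2 + 8.2965/(1+0.1012)^3 + 160.2672/(1+0.1012)^3 = 136.6113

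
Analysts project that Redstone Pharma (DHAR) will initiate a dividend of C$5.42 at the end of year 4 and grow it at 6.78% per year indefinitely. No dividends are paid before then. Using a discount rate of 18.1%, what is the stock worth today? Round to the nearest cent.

Deferred-dividend DDM. At t=3 the remaining stream is a growing perpetuity with first payment D_4 = 5.42.
V_3 = D_4/(r−g) = 5.42/(0.181−0.0678) = 47.8799
P₀ = V_3/(1+r)^3 = 47.8799/(1+0.181)^3 = 29.0672

C$29.07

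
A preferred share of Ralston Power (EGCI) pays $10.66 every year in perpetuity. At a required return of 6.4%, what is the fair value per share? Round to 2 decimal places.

$166.56

Zero-growth DDM (perpetuity): P₀ = D/r = 10.66 / 0.064 = 166.5625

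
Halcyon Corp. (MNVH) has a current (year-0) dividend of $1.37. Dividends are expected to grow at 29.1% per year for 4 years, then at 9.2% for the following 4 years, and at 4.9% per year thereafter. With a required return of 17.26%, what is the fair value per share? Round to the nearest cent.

Three-stage DDM. Project D₁…D_8; terminal Gordon value at t=8 with g = 0.049; discount at r = 0.1726.
D_1 = 1.7687
D_2 = 2.2834
D_3 = 2.9478
D_4 = 3.8056
D_5 = 4.1557
D_6 = 4.5381
D_7 = 4.9556
D_8 = 5.4115
TV_8 = 5.6766/(0.1726−0.049) = 45.9275
P₀ = Σ Dₜ/(1+r)ᵗ + TV_8/(1+r)^8 = 26.6193

$26.62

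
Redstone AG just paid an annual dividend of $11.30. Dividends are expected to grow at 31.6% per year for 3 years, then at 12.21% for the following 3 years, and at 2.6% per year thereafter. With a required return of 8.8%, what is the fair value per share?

$477.04

Three-stage DDM. Project D₁…D_6; terminal Gordon value at t=6 with g = 0.026; discount at r = 0.088.
D_1 = 14.8708
D_2 = 19.5700
D_3 = 25.7541
D_4 = 28.8987
D_5 = 32.4272
D_6 = 36.3865
TV_6 = 37.3326/(0.088−0.026) = 602.1386
P₀ = Σ Dₜ/(1+r)ᵗ + TV_6/(1+r)^6 = 477.0407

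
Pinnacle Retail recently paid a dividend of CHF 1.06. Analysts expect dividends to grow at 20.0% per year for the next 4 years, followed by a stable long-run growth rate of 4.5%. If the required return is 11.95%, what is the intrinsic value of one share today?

Two-stage DDM. Project D₁…D_4 at 0.2, terminal growth 0.045, discount at r = 0.1195.
D_1 = 1.2720
D_2 = 1.5264
D_3 = 1.8317
D_4 = 2.1980
Terminal value at t=4: TV = D_5/(r−g) = 2.2969/(0.1195−0.045) = 30.8312
P₀ = 1.2720/(1+0.1195)^1 + 1.5264/(1+0.1195)^2 + 1.8317/(1+0.1195)^3 + 2.1980/(1+0.1195)^4 + 30.8312/(1+0.1195)^4 = 24.6879

CHF 24.69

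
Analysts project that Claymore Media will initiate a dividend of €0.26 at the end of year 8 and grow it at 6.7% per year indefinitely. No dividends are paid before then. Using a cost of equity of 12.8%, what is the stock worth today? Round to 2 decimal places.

€1.83

Deferred-dividend DDM. At t=7 the remaining stream is a growing perpetuity with first payment D_8 = 0.26.
V_7 = D_8/(r−g) = 0.26/(0.128−0.067) = 4.2623
P₀ = V_7/(1+r)^7 = 4.2623/(1+0.128)^7 = 1.8343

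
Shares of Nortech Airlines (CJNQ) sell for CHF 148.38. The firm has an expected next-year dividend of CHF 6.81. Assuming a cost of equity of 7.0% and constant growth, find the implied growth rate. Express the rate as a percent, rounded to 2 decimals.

2.41%

From P₀ = D₁/(r − g), the implied growth is g = r − D₁/P₀.
g = 0.07 − 6.81/148.38 = 0.07 − 0.04590 = 0.02410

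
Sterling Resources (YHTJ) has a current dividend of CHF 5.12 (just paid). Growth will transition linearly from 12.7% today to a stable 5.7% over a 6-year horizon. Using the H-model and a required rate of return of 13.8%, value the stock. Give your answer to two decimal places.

CHF 80.09

H-model: P₀ = D₀[(1+g_L) + H(g_S−g_L)]/(r−g_L), with H = 6/2 = 3.
P₀ = 5.12 × [(1+0.057) + 3×(0.127−0.057)] / (0.138−0.057)
   = 5.12 × 1.2670 / 0.081 = 80.0869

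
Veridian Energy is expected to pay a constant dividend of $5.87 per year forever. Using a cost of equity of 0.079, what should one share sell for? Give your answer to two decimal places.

$74.30

Zero-growth DDM (perpetuity): P₀ = D/r = 5.87 / 0.079 = 74.3038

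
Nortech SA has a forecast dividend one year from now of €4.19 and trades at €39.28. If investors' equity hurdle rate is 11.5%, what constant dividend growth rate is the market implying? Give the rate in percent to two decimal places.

From P₀ = D₁/(r − g), the implied growth is g = r − D₁/P₀.
g = 0.115 − 4.19/39.28 = 0.115 − 0.10667 = 0.00833

0.83%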